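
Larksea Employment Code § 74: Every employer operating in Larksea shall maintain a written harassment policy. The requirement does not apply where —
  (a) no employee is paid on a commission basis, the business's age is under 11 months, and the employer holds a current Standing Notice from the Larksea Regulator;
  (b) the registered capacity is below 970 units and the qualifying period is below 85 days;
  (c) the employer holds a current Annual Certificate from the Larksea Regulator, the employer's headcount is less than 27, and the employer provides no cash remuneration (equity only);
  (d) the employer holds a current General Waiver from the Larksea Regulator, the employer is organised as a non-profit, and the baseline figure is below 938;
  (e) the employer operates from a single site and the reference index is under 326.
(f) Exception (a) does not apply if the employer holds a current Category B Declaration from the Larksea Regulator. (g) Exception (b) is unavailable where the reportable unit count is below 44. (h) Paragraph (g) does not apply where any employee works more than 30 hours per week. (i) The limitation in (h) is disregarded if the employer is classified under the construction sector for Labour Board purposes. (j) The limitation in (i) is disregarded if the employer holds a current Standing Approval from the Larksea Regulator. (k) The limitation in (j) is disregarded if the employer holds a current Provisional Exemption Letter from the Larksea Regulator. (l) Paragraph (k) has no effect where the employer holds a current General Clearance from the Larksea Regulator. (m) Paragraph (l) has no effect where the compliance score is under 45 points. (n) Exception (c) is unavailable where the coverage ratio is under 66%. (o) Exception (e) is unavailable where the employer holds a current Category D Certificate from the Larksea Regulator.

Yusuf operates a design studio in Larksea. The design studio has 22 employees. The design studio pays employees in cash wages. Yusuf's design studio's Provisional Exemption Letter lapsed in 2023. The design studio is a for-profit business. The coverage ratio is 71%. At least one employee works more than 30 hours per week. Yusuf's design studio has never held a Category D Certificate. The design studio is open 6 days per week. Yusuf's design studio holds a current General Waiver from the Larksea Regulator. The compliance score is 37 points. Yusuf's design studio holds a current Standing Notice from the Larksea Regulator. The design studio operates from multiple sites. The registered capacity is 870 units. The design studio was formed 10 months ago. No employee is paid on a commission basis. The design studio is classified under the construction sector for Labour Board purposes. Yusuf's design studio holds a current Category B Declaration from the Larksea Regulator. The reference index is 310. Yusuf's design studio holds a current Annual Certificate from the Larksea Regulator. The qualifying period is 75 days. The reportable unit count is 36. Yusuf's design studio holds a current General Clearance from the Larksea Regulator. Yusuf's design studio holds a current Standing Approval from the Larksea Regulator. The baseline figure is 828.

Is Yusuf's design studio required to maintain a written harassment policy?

Exception (a): no employee is paid on commission; the business's age is 10 months, under the 11 months limit; a current Standing Notice is held — every condition holds. Turning to paragraph (f): (f) operates against (a): a current Category B Declaration is held. Exception (a) does not apply.
Exception (b) is satisfied on its face — the registered capacity is 870 units, below the 970 units limit; the qualifying period is 75 days, below the 85 days limit. Considering the limiting provisions: (g) applies (the reportable unit count is 36, below the 44 limit), but is overridden by (h): (h) applies — at least one employee exceeds 30 hours/week. (i) applies (the design studio is classified under the construction sector), but is set aside by (j): (j) operates — a current Standing Approval is held. (k), which would lift (j), is inapplicable — there is no Provisional Exemption Letter in force. (b) remains available.
Exception (c) requires that the employer provides no cash remuneration (equity only); but employees are paid cash wages, so (c) is unavailable.
Exception (d) requires that the employer is organised as a non-profit; but the employer is for-profit, so (d) is unavailable.
Exception (e) fails — the employer operates from multiple sites.

No — exception (b) applies; Yusuf's design studio is not required to maintain a written harassment policy.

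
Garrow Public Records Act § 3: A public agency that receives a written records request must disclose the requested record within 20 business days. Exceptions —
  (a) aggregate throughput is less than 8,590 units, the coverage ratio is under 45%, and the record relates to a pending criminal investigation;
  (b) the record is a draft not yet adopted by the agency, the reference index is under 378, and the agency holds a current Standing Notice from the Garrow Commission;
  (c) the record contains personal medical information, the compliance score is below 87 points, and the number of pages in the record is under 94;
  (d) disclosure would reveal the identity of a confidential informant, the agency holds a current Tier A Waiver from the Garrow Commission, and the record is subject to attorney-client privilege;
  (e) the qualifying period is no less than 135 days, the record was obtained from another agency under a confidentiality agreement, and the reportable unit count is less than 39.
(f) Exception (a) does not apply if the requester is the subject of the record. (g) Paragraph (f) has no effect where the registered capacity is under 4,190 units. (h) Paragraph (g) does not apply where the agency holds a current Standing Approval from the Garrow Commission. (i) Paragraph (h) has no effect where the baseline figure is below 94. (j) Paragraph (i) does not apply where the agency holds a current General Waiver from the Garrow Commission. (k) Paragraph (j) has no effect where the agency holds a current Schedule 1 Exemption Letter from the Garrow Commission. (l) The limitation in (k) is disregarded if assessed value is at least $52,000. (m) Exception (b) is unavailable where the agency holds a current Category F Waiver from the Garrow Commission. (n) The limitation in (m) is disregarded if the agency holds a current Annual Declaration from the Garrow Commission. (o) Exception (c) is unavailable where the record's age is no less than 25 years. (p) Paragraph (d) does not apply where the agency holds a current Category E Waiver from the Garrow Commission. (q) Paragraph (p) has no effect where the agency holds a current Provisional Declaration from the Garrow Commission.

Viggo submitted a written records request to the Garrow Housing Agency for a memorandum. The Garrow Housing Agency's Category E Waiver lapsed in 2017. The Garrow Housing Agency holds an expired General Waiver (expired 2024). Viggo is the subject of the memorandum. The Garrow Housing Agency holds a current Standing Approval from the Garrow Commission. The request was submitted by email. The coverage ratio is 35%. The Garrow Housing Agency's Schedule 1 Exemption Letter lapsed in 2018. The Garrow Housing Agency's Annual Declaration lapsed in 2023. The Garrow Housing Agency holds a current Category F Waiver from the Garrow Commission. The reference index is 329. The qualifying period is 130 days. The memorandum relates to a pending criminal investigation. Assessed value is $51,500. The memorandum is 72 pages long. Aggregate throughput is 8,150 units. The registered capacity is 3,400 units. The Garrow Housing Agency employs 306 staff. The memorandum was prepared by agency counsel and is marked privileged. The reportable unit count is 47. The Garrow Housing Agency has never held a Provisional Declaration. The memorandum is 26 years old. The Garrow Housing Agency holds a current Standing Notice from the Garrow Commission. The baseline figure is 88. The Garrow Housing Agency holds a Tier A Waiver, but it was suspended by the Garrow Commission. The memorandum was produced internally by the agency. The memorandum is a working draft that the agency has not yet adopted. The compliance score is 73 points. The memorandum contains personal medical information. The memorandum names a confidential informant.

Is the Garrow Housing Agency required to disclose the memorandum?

No — exception (a) applies; the Garrow Housing Agency is not required to disclose the memorandum.

All of (a)'s requirements are met (aggregate throughput is 8,150 units, less than the 8,590 units limit; the coverage ratio is 35%, under the 45% limit; the memorandum relates to a pending investigation). As to paragraphs (f)–(l): (f) is triggered (Viggo is the subject of the memorandum), but is set aside by (g): (g) operates against (f): the registered capacity is 3,400 units, under the 4,190 units limit. (h) would limit (g) — a current Standing Approval is held — but (i) sets (h) aside: (i) operates against (h): the baseline figure is 88, below the 94 limit. (j), which would lift (i), is not triggered — no current General Waiver is held. So (a) applies.
Exception (b): the memorandum is an unadopted draft; the reference index is 329, under the 378 limit; a current Standing Notice is held — every condition holds. But applying paragraphs (m)–(n): (m) operates against (b): a current Category F Waiver is held. (n) is not engaged (there is no Annual Declaration in force), so (m) stands. Exception (b) does not apply.
Exception (c)'s conditions are all satisfied: the memorandum contains personal medical information; the compliance score is 73 points, below the 87 points limit; the number of pages in the record is 72, under the 94 limit. But applying paragraph (o): (o) operates against (c): the record's age is 26 years, meeting the 25 years threshold. Exception (c) does not apply.
Exception (d) requires that the agency holds a current Tier A Waiver from the Garrow Commission; but no current Tier A Waiver is held, so (d) is unavailable.
Exception (e) requires that the qualifying period is no less than 135 days; but the qualifying period is 130 days, short of 135 days, so (e) is unavailable.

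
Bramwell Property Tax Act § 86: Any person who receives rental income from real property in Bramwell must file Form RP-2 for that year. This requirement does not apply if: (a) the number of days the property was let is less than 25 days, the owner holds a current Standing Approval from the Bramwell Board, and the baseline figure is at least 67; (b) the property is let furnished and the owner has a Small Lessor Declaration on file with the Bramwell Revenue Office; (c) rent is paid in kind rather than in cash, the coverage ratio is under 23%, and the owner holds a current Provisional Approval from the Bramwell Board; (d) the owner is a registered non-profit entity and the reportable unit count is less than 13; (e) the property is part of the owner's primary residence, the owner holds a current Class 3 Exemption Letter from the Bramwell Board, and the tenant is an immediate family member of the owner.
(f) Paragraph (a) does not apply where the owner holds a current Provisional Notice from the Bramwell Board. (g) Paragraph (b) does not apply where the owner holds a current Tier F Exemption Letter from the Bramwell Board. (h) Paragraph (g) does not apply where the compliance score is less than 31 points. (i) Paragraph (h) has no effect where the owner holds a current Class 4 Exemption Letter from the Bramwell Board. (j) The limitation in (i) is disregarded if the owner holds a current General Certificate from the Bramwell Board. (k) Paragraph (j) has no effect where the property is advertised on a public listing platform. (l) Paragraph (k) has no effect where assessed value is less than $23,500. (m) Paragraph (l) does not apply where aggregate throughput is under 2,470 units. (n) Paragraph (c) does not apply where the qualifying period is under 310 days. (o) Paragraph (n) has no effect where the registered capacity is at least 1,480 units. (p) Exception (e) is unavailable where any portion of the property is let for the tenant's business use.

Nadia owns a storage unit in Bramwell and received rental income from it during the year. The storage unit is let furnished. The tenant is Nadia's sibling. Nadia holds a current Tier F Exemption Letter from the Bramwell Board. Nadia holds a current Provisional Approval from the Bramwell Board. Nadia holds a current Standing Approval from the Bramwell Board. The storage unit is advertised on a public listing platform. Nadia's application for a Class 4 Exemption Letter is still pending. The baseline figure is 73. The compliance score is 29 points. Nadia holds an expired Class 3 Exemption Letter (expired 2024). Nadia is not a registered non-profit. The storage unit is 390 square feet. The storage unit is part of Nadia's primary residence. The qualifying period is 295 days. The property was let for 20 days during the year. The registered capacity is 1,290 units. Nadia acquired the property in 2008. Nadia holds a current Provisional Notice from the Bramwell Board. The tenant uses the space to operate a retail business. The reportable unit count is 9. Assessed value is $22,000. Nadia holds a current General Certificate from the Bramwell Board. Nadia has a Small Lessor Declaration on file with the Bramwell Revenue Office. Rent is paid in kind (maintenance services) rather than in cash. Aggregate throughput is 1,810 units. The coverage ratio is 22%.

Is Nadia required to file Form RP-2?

Exception (a)'s conditions are all satisfied: the number of days the property was let is 20 days, less than the 25 days limit; a current Standing Approval is held; the baseline figure is 73, meeting the 67 threshold. But: (f) is engaged — a current Provisional Notice is held. Exception (a) does not apply.
Exception (b): the property is let furnished; a Small Lessor Declaration is on file — every condition holds. As to paragraphs (g)–(m): (g) is engaged (a current Tier F Exemption Letter is held), but is displaced by (h): (h) operates against (g): the compliance score is 29 points, less than the 31 points limit. (i) is not engaged (the Class 4 Exemption Letter is not current), so (h) stands. So (b) applies.
All of (c)'s requirements are met (rent is paid in kind; the coverage ratio is 22%, under the 23% limit; a current Provisional Approval is held). Turning to paragraphs (n)–(o): (n) operates against (c): the qualifying period is 295 days, under the 310 days limit. (o) is inapplicable (the registered capacity is 1,290 units, short of 1,480 units), so (n) stands. Exception (c) does not apply.
Exception (d) does not apply: Nadia is not a registered non-profit.
Exception (e) requires that the owner holds a current Class 3 Exemption Letter from the Bramwell Board; but the Class 3 Exemption Letter is not current, so (e) is unavailable.

No — exception (b) applies; Nadia is not required to file Form RP-2.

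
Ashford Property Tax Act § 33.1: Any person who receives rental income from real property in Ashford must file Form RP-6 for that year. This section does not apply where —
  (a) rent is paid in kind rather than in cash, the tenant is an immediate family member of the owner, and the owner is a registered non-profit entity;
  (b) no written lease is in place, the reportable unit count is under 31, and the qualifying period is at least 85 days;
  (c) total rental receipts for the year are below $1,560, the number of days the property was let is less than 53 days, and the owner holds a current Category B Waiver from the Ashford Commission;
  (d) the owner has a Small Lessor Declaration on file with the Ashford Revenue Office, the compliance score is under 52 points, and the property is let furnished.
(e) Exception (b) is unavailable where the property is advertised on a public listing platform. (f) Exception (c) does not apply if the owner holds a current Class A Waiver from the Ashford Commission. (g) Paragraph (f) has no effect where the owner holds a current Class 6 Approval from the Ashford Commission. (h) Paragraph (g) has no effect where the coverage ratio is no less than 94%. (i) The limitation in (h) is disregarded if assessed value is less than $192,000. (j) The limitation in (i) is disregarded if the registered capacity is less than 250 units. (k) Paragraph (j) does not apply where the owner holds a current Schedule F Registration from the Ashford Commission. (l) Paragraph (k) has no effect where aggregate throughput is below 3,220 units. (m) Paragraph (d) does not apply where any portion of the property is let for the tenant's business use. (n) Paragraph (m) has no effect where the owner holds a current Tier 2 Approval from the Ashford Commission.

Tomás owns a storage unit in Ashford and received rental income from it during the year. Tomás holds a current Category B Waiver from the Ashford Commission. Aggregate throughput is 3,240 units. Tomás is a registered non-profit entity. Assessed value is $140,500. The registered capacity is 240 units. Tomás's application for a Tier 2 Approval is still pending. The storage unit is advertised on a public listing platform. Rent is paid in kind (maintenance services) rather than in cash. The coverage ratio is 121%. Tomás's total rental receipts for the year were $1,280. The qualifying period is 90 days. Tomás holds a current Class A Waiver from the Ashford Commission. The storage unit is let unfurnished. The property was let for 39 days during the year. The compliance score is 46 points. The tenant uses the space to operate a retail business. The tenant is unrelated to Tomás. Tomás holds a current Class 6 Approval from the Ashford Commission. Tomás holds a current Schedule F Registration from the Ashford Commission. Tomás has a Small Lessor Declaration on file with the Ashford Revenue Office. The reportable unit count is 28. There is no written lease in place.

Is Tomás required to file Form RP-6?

Exception (a) does not apply: the tenant is unrelated to the owner.
All of (b)'s requirements are met (there is no written lease; the reportable unit count is 28, under the 31 limit; the qualifying period is 90 days, meeting the 85 days threshold). However, paragraph (e) must be considered: (e) operates — the property is publicly advertised. So (b) is unavailable.
Exception (c) is satisfied on its face — total rental receipts for the year are $1,280, below the $1,560 limit; the number of days the property was let is 39 days, less than the 53 days limit; a current Category B Waiver is held. Applying paragraphs (f)–(l): (f) operates (a current Class A Waiver is held), but is displaced by (g): (g) is triggered — a current Class 6 Approval is held. (h) applies (the coverage ratio is 121%, meeting the 94% threshold), but is itself disapplied by (i): (i) operates — assessed value is $140,500, less than the $192,000 limit. (j) would limit (i) — the registered capacity is 240 units, less than the 250 units limit — but (k) sets (j) aside: (k) applies — a current Schedule F Registration is held. (l) does not operate here (aggregate throughput is 3,240 units, not below 3,220 units), so (k) stands. Exception (c) stands.
Exception (d) does not apply: the property is let unfurnished.

No — exception (c) applies; Tomás is not required to file Form RP-6.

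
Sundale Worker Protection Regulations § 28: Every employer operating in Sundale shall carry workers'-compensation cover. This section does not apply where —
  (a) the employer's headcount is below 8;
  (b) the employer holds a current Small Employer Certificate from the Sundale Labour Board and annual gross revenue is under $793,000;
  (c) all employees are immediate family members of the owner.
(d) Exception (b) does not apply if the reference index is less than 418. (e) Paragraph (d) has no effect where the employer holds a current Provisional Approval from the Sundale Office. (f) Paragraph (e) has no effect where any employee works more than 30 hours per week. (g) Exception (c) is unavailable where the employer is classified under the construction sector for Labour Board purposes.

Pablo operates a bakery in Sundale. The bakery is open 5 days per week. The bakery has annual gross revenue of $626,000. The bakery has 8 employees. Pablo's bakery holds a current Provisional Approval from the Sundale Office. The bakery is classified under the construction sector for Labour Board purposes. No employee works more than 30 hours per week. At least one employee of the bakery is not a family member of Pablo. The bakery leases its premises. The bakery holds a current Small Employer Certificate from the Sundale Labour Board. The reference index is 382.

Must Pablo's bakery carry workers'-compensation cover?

No — exception (b) applies; Pablo's bakery is not required to carry workers'-compensation cover.

Exception (a) fails — the employer's headcount is 8, not below 8.
Exception (b)'s conditions are all satisfied: a current Small Employer Certificate is held; annual gross revenue is $626,000, under the $793,000 limit. Considering the limiting provisions: (d) would limit (b) — the reference index is 382, less than the 418 limit — but (e) sets (d) aside: (e) operates against (d): a current Provisional Approval is held. (f), which would lift (e), does not operate here — no employee exceeds 30 hours/week. So (b) applies.
Exception (c) fails — at least one employee is not a family member.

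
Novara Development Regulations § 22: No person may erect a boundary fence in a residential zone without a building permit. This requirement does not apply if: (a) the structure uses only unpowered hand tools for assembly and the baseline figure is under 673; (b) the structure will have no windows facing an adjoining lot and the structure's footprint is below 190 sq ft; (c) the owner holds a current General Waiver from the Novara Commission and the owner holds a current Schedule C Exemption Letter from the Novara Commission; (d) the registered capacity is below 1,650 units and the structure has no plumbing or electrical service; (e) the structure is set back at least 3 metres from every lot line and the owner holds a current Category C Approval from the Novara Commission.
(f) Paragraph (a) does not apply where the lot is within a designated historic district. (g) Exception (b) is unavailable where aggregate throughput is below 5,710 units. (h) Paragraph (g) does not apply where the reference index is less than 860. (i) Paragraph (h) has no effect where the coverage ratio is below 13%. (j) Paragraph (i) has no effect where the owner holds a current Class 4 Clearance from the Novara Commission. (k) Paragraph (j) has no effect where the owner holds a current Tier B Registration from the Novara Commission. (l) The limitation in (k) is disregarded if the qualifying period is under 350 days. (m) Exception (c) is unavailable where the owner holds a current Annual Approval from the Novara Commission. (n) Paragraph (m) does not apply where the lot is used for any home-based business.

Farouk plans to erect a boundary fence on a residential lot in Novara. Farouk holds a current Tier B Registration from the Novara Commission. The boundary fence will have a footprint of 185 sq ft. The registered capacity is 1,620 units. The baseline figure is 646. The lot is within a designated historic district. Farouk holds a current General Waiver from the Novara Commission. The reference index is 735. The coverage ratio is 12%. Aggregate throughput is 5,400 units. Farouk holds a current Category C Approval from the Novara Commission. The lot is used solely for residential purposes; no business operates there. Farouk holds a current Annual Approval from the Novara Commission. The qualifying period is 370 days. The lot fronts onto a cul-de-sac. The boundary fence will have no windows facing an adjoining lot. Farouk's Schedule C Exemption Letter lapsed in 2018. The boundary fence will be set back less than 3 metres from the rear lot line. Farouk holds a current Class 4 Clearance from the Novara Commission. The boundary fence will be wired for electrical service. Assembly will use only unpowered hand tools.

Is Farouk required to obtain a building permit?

Exception (a) is satisfied on its face — assembly uses only hand tools; the baseline figure is 646, under the 673 limit. But: (f) operates against (a): the lot is in a historic district. Exception (a) does not apply.
Exception (b) is satisfied on its face — no windows face an adjoining lot; the structure's footprint is 185 sq ft, below the 190 sq ft limit. Turning to paragraphs (g)–(l): (g) operates against (b): aggregate throughput is 5,400 units, below the 5,710 units limit. (h) would limit (g) — the reference index is 735, less than the 860 limit — but (i) sets (h) aside: (i) operates against (h): the coverage ratio is 12%, below the 13% limit. (j) applies (a current Class 4 Clearance is held), but is set aside by (k): (k) is engaged — a current Tier B Registration is held. (l), which would lift (k), is not triggered — the qualifying period is 370 days, not under 350 days. So (b) is unavailable.
Exception (c) requires that the owner holds a current Schedule C Exemption Letter from the Novara Commission; but the Schedule C Exemption Letter is not current, so (c) is unavailable.
Exception (d) does not apply: electrical service is planned.
Exception (e) requires that the structure is set back at least 3 metres from every lot line; but the rear setback is under 3 m, so (e) is unavailable.
No exception displaces § 22.

Yes — Farouk must obtain a building permit.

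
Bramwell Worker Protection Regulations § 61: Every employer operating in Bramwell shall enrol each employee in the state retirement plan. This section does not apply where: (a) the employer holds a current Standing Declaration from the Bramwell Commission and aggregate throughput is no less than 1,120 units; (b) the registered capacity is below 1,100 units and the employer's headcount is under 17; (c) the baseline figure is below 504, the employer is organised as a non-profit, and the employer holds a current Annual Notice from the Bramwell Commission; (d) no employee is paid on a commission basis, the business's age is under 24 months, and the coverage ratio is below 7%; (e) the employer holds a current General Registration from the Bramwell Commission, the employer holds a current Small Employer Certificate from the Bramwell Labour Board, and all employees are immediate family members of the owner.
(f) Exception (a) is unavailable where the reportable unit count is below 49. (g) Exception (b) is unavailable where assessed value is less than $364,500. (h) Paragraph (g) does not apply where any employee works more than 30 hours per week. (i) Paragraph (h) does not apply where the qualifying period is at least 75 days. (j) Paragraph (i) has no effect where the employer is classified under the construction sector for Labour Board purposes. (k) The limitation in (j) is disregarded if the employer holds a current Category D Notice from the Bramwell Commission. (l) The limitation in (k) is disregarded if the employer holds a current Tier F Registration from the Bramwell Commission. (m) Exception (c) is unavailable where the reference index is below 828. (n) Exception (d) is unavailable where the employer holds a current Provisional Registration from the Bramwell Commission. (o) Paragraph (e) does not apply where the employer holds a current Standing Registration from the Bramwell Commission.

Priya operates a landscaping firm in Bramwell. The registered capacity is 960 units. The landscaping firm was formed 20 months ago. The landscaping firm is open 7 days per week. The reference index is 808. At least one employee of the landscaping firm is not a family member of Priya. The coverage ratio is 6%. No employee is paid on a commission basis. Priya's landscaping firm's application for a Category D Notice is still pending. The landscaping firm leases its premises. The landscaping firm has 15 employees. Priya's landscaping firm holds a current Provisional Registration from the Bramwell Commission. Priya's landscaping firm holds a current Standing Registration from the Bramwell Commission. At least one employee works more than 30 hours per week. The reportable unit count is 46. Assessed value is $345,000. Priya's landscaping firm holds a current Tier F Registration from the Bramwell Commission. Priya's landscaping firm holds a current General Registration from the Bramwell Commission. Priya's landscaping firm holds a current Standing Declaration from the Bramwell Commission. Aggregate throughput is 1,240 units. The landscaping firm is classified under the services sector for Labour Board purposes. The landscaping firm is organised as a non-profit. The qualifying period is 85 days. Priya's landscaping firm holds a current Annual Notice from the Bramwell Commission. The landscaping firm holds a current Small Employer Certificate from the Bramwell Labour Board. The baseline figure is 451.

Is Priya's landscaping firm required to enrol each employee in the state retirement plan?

Exception (a): a current Standing Declaration is held; aggregate throughput is 1,240 units, meeting the 1,120 units threshold — every condition holds. But applying paragraph (f): (f) applies — the reportable unit count is 46, below the 49 limit. So (a) is unavailable.
Exception (b): the registered capacity is 960 units, below the 1,100 units limit; the employer's headcount is 15, under the 17 limit — every condition holds. Turning to paragraphs (g)–(l): (g) operates against (b): assessed value is $345,000, less than the $364,500 limit. (h) is triggered (at least one employee exceeds 30 hours/week), but is overridden by (i): (i) is engaged — the qualifying period is 85 days, meeting the 75 days threshold. (j), which would lift (i), does not operate here — the landscaping firm is classified under the services sector. So (b) is unavailable.
Exception (c): the baseline figure is 451, below the 504 limit; the employer is a non-profit; a current Annual Notice is held — every condition holds. Turning to paragraph (m): (m) operates — the reference index is 808, below the 828 limit. Exception (c) does not apply.
Exception (d): no employee is paid on commission; the business's age is 20 months, under the 24 months limit; the coverage ratio is 6%, below the 7% limit — every condition holds. But: (n) operates against (d): a current Provisional Registration is held. (d) is therefore removed.
Exception (e) fails — at least one employee is not a family member.
None of the exceptions is available; § 61 applies in full.

Yes — Priya's landscaping firm must enrol each employee in the state retirement plan.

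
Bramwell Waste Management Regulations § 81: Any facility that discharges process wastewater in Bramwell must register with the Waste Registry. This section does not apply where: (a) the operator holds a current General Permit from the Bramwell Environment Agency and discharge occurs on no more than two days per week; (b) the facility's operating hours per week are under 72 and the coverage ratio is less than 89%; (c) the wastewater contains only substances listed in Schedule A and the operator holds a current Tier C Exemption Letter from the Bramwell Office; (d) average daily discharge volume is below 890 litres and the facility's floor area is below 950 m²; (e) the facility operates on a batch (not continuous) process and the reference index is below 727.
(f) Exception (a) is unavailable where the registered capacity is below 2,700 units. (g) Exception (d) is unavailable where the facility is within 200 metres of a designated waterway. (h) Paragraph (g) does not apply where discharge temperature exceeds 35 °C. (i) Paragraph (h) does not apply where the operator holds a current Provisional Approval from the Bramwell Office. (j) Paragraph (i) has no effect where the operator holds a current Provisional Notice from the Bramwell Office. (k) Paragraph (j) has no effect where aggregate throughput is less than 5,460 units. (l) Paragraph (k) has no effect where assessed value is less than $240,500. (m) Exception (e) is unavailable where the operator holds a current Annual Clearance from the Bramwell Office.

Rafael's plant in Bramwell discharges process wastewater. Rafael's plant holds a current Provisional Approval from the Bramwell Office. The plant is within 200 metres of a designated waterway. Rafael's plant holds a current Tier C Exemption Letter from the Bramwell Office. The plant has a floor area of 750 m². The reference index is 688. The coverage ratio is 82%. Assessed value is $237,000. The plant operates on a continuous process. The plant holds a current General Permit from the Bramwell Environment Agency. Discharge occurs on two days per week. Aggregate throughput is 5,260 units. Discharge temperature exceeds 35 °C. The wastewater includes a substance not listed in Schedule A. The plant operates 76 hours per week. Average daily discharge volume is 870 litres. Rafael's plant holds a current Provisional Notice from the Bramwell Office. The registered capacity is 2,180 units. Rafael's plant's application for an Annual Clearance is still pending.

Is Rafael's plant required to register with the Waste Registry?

Exception (a): a current General Permit is held; discharge occurs on no more than two days per week — every condition holds. However, paragraph (f) must be considered: (f) is triggered — the registered capacity is 2,180 units, below the 2,700 units limit. So (a) is unavailable.
Exception (b) requires that the facility's operating hours per week are under 72; but the facility's operating hours per week are 76, not under 72, so (b) is unavailable.
Exception (c) requires that the wastewater contains only substances listed in Schedule A; but the wastewater includes a non-Schedule-A substance, so (c) is unavailable.
All of (d)'s requirements are met (average daily discharge volume is 870 litres, below the 890 litres limit; the facility's floor area is 750 m², below the 950 m² limit). As to paragraphs (g)–(l): (g) applies (the plant is within 200 m of a designated waterway), but is overridden by (h): (h) operates against (g): discharge temperature exceeds 35 °C. (i) would limit (h) — a current Provisional Approval is held — but (j) sets (i) aside: (j) is engaged — a current Provisional Notice is held. (k) would limit (j) — aggregate throughput is 5,260 units, less than the 5,460 units limit — but (l) sets (k) aside: (l) applies — assessed value is $237,000, less than the $240,500 limit. Exception (d) stands.
Exception (e) requires that the facility operates on a batch (not continuous) process; but the facility operates on a continuous process, so (e) is unavailable.

No — exception (d) applies; Rafael's plant is not required to register with the Waste Registry.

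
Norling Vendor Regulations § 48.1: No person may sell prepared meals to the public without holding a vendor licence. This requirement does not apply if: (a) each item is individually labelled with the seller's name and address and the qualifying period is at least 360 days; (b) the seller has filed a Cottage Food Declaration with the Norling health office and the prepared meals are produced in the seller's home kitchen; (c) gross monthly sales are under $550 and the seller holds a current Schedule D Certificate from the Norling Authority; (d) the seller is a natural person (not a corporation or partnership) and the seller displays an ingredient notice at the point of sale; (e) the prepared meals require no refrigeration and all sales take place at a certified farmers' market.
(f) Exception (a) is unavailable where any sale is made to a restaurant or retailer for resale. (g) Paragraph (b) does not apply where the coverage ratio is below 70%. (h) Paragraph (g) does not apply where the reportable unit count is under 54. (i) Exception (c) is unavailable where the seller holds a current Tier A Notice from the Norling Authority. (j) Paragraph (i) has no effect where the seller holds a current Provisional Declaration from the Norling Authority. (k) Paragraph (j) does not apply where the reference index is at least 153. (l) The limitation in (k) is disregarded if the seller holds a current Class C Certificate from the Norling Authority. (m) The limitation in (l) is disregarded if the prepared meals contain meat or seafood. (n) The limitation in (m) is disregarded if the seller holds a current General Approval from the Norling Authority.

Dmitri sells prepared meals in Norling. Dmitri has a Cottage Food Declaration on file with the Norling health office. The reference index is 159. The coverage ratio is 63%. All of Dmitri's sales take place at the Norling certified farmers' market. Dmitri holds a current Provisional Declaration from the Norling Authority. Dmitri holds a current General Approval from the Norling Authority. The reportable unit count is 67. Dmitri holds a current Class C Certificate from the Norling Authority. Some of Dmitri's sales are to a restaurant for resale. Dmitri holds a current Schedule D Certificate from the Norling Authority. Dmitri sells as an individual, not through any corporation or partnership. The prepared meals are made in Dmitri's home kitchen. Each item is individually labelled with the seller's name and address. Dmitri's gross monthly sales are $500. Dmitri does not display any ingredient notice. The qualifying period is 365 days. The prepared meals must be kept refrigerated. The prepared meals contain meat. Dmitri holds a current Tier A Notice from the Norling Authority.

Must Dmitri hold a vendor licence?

No — exception (c) applies; Dmitri is not required to hold a vendor licence.

Exception (a) is satisfied on its face — items are individually labelled; the qualifying period is 365 days, meeting the 360 days threshold. However, paragraph (f) must be considered: (f) operates — some sales are to a restaurant for resale. Exception (a) does not apply.
Exception (b): a Cottage Food Declaration is on file; the prepared meals are home-kitchen produced — every condition holds. Turning to paragraphs (g)–(h): (g) operates against (b): the coverage ratio is 63%, below the 70% limit. (h), which would lift (g), does not operate here — the reportable unit count is 67, not under 54. Exception (b) does not apply.
Exception (c)'s conditions are all satisfied: gross monthly sales are $500, under the $550 limit; a current Schedule D Certificate is held. Under paragraphs (i)–(n): (i) would limit (c) — a current Tier A Notice is held — but (j) sets (i) aside: (j) operates against (i): a current Provisional Declaration is held. (k) would limit (j) — the reference index is 159, meeting the 153 threshold — but (l) sets (k) aside: (l) is engaged — a current Class C Certificate is held. (m) operates (the prepared meals contain meat), but is overridden by (n): (n) is triggered — a current General Approval is held. So (c) applies.
Exception (d) does not apply: no ingredient notice is displayed.
Exception (e) fails — the prepared meals require refrigeration.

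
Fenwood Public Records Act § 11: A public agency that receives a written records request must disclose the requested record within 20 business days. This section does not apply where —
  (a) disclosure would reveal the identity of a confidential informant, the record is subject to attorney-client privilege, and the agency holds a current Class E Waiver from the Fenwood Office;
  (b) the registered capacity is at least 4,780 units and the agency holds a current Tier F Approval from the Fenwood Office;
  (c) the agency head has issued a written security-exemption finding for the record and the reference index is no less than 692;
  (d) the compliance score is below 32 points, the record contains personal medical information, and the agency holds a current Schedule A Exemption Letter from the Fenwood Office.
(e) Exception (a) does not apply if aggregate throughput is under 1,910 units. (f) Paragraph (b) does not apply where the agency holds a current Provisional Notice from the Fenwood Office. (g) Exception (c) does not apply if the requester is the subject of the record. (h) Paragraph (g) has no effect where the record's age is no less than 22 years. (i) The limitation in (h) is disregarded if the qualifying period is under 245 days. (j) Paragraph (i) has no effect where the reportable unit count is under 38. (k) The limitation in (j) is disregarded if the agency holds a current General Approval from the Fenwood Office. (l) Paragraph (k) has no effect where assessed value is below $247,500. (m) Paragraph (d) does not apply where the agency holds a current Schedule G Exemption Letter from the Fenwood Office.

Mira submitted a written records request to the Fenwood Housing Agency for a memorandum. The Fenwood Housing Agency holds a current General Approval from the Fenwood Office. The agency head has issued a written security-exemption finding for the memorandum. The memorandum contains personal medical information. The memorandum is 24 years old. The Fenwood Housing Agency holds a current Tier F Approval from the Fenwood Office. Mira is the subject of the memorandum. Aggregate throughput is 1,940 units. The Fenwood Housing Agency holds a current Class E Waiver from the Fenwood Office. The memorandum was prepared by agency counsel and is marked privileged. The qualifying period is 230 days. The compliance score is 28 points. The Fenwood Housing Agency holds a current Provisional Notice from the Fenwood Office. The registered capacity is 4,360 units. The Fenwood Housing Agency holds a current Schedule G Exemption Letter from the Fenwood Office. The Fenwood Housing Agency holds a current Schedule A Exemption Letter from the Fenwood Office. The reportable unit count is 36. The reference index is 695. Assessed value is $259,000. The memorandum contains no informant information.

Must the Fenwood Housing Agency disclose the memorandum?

Yes — the Fenwood Housing Agency must disclose the memorandum.

Exception (a) fails — the memorandum contains no informant information.
Exception (b) requires that the registered capacity is at least 4,780 units; but the registered capacity is 4,360 units, short of 4,780 units, so (b) is unavailable.
Exception (c): a written security-exemption finding has been issued; the reference index is 695, meeting the 692 threshold — every condition holds. However, paragraphs (g)–(l) must be considered: (g) is triggered — Mira is the subject of the memorandum. (h) would limit (g) — the record's age is 24 years, meeting the 22 years threshold — but (i) sets (h) aside: (i) applies — the qualifying period is 230 days, under the 245 days limit. (j) applies (the reportable unit count is 36, under the 38 limit), but is itself disapplied by (k): (k) operates against (j): a current General Approval is held. (l) does not operate here (assessed value is $259,000, not below $247,500), so (k) stands. So (c) is unavailable.
Exception (d): the compliance score is 28 points, below the 32 points limit; the memorandum contains personal medical information; a current Schedule A Exemption Letter is held — every condition holds. Turning to paragraph (m): (m) operates against (d): a current Schedule G Exemption Letter is held. (d) is therefore removed.
No exception displaces § 11.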